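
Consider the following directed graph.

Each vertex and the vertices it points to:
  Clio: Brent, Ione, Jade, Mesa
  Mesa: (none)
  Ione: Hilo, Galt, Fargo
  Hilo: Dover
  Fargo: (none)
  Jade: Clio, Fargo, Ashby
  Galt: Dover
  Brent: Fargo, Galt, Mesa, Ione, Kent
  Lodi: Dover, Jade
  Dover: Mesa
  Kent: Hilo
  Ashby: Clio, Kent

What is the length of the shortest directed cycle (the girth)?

2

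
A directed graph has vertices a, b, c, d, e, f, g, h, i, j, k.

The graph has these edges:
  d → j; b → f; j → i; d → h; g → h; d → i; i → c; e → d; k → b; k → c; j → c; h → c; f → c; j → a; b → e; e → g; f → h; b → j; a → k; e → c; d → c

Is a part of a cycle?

Yes

a is on a cycle iff a can reach itself via ≥1 edge.
a → k → b → j → a — yes.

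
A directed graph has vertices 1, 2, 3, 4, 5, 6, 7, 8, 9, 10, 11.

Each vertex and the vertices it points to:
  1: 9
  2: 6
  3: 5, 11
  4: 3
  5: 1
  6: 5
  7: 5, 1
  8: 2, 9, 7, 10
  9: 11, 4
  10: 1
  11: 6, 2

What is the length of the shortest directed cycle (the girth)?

5

For each vertex v, BFS finds the shortest path from v back to v.
The shortest such closed walk is 9 → 4 → 3 → 5 → 1 → 9, length 5.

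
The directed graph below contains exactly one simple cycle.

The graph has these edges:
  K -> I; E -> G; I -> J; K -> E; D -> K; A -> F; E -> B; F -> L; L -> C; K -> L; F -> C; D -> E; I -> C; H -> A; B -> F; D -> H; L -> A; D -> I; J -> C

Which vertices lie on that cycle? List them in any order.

DFS with gray/black marking from F:
F gray
  C gray
  C black
  L gray
    L→C: C black — skip
    A gray
      A→F: F is gray → back edge
Back edge closes the cycle F → L → A → F; its vertices are {A, F, L}.

A, F, L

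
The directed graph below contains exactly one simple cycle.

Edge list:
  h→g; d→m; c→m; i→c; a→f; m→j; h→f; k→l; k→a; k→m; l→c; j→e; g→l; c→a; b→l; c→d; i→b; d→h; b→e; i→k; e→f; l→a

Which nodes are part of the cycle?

c, d, g, h, l

DFS with gray/black marking from c:
c gray
  m gray
    j gray
      e gray
        f gray
        f black
      e black
    j black
  m black
  d gray
    d→m: m black — skip
    h gray
      g gray
        l gray
          l→c: c is gray → back edge
Back edge closes the cycle c → d → h → g → l → c; its vertices are {c, d, g, h, l}.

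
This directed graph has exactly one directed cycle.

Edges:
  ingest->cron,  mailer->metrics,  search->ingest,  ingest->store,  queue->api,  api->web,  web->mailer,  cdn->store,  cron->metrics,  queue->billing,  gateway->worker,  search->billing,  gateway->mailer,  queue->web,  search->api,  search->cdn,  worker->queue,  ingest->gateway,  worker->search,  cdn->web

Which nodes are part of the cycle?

ingest, search, worker, gateway

DFS with gray/black marking from ingest:
ingest gray
  gateway gray
    mailer gray
      metrics gray
      metrics black
    mailer black
    worker gray
      queue gray
        api gray
          web gray
            web→mailer: mailer black — skip
          web black
        api black
        billing gray
        billing black
        queue→web: web black — skip
      queue black
      search gray
        search→billing: billing black — skip
        cdn gray
          cdn→web: web black — skip
          store gray
          store black
        cdn black
        search→api: api black — skip
        search→ingest: ingest is gray → back edge
Back edge closes the cycle ingest → gateway → worker → search → ingest; its vertices are {ingest, search, worker, gateway}.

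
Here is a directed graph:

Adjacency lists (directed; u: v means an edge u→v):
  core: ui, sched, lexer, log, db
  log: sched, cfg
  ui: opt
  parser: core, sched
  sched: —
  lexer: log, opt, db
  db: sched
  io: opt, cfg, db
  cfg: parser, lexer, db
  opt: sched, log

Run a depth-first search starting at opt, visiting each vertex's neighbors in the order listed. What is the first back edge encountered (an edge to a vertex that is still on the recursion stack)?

ui->opt

DFS from opt (visiting each vertex's neighbors in the order listed); mark gray on enter, black on exit:
opt gray
  sched gray
  sched black
  log gray
    log→sched: sched black — skip
    cfg gray
      parser gray
        core gray
          ui gray
            ui→opt: opt is gray → back edge
First back edge: ui → opt.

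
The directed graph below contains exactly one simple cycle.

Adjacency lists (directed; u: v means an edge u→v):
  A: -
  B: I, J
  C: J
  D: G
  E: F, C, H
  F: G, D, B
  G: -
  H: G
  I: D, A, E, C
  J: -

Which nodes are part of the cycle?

B, E, F, I

DFS with gray/black marking from I:
I gray
  D gray
    G gray
    G black
  D black
  A gray
  A black
  E gray
    F gray
      F→G: G black — skip
      F→D: D black — skip
      B gray
        B→I: I is gray → back edge
Back edge closes the cycle I → E → F → B → I; its vertices are {B, E, F, I}.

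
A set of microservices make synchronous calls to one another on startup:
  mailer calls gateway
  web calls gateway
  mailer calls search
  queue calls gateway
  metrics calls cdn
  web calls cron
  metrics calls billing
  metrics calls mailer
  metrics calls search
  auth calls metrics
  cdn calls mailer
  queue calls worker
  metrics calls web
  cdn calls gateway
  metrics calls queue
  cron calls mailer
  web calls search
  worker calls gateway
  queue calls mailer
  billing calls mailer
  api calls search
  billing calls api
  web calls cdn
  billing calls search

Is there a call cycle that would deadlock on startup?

No

DFS with white/gray/black marking, starting from worker:
worker gray
  gateway gray
  gateway black
worker black
cdn gray
  cdn→gateway: gateway black — skip
  mailer gray
    mailer→gateway: gateway black — skip
    search gray
    search black
  mailer black
cdn black
metrics gray
  web gray
    web→search: search black — skip
    web→gateway: gateway black — skip
    web→cdn: cdn black — skip
    cron gray
      cron→mailer: mailer black — skip
    cron black
  web black
  metrics→cdn: cdn black — skip
  queue gray
    queue→worker: worker black — skip
    queue→gateway: gateway black — skip
    queue→mailer: mailer black — skip
  queue black
  billing gray
    billing→mailer: mailer black — skip
    api gray
      api→search: search black — skip
    api black
    billing→search: search black — skip
  billing black
  metrics→search: search black — skip
  metrics→mailer: mailer black — skip
metrics black
auth gray
  auth→metrics: metrics black — skip
auth black
Every edge goes to a white or black vertex — no back edge, so the graph is acyclic.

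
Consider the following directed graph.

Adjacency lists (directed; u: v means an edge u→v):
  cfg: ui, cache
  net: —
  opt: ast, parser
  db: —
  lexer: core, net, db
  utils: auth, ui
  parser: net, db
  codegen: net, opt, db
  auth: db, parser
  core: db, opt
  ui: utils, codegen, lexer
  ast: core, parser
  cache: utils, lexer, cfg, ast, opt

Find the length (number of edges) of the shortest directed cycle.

For each vertex v, BFS finds the shortest path from v back to v.
The shortest such closed walk is cache → cfg → cache, length 2.

2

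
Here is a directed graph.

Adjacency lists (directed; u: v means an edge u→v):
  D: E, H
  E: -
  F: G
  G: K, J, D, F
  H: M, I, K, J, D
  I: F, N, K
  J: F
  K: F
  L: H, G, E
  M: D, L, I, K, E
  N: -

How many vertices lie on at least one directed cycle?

9

A vertex is on a directed cycle iff it belongs to a strongly connected component of size ≥ 2 (or has a self-loop).
The vertices on cycles are {D, F, G, H, I, J, K, L, M} — 9 in total.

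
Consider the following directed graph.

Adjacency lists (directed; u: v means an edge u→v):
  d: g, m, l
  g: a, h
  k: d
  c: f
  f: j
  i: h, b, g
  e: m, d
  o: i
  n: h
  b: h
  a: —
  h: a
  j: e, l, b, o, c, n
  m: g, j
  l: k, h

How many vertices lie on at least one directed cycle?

8

A vertex is on a directed cycle iff it belongs to a strongly connected component of size ≥ 2 (or has a self-loop).
The vertices on cycles are {c, d, e, f, j, k, l, m} — 8 in total.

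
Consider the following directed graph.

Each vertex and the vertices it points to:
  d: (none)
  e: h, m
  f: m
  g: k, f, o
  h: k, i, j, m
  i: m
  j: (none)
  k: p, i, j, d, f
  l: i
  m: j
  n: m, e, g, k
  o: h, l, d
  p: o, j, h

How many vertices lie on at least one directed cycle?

4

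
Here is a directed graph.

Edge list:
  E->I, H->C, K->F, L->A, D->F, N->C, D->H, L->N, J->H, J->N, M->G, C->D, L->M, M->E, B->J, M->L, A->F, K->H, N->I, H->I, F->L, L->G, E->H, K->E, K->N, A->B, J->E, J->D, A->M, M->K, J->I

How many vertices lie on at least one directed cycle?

A vertex is on a directed cycle iff it belongs to a strongly connected component of size ≥ 2 (or has a self-loop).
The vertices on cycles are {A, B, C, D, E, F, H, J, K, L, M, N} — 12 in total.

12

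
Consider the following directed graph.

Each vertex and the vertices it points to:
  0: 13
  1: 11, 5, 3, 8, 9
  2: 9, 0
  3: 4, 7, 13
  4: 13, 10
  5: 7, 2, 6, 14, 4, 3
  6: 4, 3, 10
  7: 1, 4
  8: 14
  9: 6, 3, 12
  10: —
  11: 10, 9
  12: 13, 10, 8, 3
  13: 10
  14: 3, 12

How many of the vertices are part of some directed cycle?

11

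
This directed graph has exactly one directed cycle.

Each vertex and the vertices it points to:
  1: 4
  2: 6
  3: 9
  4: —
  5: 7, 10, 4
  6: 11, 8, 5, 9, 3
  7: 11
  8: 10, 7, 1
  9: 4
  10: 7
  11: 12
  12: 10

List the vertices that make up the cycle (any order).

DFS with gray/black marking from 11:
11 gray
  12 gray
    10 gray
      7 gray
        7→11: 11 is gray → back edge
Back edge closes the cycle 11 → 12 → 10 → 7 → 11; its vertices are {7, 10, 11, 12}.

7, 10, 11, 12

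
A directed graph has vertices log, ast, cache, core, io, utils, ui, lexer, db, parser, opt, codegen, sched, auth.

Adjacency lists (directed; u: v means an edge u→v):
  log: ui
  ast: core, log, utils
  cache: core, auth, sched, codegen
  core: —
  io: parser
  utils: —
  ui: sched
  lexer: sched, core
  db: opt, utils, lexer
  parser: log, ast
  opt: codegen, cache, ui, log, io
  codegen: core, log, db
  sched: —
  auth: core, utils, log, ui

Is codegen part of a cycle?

codegen is on a cycle iff codegen can reach itself via ≥1 edge.
codegen → db → opt → codegen — yes.

Yes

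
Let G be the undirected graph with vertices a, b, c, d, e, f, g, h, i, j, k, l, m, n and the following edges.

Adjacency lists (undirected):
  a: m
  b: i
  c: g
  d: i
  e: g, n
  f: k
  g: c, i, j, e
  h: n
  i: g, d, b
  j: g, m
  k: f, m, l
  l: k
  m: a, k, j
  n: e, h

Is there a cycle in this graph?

No

DFS, tracking each vertex's parent; an edge to a visited non-parent vertex closes a cycle.
Start from g:
visit g (parent –)
  visit c (parent g)
    c–g: parent, skip
  visit i (parent g)
    i–g: parent, skip
    visit d (parent i)
      d–i: parent, skip
    visit b (parent i)
      b–i: parent, skip
  visit j (parent g)
    j–g: parent, skip
    visit m (parent j)
      visit a (parent m)
        a–m: parent, skip
      visit k (parent m)
        visit f (parent k)
          f–k: parent, skip
        k–m: parent, skip
        visit l (parent k)
          l–k: parent, skip
      m–j: parent, skip
  visit e (parent g)
    e–g: parent, skip
    visit n (parent e)
      n–e: parent, skip
      visit h (parent n)
        h–n: parent, skip
No non-parent visited neighbor found — the graph is a forest.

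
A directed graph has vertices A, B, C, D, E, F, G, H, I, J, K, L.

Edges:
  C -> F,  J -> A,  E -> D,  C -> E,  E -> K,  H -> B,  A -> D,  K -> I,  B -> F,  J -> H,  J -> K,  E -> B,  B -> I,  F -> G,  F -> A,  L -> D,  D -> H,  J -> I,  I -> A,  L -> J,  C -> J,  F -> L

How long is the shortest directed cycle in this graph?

5

For each vertex v, BFS finds the shortest path from v back to v.
The shortest such closed walk is F → L → J → H → B → F, length 5.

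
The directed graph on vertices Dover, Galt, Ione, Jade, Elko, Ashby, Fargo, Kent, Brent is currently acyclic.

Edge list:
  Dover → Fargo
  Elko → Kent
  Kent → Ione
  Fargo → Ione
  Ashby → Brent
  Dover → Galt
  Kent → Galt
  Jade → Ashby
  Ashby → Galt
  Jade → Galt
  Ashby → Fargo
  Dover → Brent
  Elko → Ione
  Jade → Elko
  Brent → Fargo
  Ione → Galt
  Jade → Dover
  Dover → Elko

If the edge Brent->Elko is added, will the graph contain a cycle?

Adding Brent→Elko creates a cycle iff Elko can already reach Brent.
Explore from Elko: no path reaches Brent. The graph stays acyclic.

No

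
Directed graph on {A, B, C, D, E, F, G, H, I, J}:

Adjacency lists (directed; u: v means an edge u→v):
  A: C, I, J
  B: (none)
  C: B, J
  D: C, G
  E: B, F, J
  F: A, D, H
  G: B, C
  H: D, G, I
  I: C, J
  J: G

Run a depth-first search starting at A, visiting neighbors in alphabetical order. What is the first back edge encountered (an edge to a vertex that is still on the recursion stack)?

G->C

DFS from A (visiting neighbors in alphabetical order); mark gray on enter, black on exit:
A gray
  C gray
    B gray
    B black
    J gray
      G gray
        G→B: B black — skip
        G→C: C is gray → back edge
First back edge: G → C.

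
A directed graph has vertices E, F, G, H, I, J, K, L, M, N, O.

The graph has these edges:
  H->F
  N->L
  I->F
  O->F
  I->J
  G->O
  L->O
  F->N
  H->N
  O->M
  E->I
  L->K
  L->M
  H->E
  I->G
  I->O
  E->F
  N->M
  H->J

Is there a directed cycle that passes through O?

O is on a cycle iff O can reach itself via ≥1 edge.
O → F → N → L → O — yes.

Yes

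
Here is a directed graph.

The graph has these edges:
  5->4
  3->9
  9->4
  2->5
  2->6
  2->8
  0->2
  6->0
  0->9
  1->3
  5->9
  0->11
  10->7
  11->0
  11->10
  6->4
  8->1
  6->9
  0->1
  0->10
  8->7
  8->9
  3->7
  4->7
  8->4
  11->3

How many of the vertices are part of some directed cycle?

4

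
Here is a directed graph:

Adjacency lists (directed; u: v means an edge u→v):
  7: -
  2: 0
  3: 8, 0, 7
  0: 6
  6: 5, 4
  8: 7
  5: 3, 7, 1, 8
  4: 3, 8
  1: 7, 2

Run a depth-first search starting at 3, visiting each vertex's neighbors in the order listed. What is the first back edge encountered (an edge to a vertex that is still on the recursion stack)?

5->3

DFS from 3 (visiting each vertex's neighbors in the order listed); mark gray on enter, black on exit:
3 gray
  8 gray
    7 gray
    7 black
  8 black
  0 gray
    6 gray
      5 gray
        5→3: 3 is gray → back edge
First back edge: 5 → 3.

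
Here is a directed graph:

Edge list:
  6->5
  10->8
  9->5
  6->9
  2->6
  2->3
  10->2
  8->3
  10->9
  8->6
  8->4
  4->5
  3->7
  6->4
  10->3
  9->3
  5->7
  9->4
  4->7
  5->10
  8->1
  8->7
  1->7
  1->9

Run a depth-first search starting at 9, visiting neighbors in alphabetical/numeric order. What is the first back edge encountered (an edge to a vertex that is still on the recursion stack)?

DFS from 9 (visiting neighbors in alphabetical/numeric order); mark gray on enter, black on exit:
9 gray
  3 gray
    7 gray
    7 black
  3 black
  4 gray
    5 gray
      5→7: 7 black — skip
      10 gray
        2 gray
          2→3: 3 black — skip
          6 gray
            6→4: 4 is gray → back edge
First back edge: 6 → 4.

6→4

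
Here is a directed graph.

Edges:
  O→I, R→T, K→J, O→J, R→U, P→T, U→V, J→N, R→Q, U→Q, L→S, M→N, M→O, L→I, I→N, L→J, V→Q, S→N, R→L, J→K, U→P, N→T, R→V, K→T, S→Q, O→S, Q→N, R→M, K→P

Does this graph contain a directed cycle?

Yes

DFS with white/gray/black marking, starting from Q:
Q gray
  N gray
    T gray
    T black
  N black
Q black
I gray
  I→N: N black — skip
I black
L gray
  S gray
    S→Q: Q black — skip
    S→N: N black — skip
  S black
  L→I: I black — skip
  J gray
    K gray
      K→T: T black — skip
      P gray
        P→T: T black — skip
      P black
      K→J: J is gray → back edge
Back edge found, so a cycle exists: J → K → J.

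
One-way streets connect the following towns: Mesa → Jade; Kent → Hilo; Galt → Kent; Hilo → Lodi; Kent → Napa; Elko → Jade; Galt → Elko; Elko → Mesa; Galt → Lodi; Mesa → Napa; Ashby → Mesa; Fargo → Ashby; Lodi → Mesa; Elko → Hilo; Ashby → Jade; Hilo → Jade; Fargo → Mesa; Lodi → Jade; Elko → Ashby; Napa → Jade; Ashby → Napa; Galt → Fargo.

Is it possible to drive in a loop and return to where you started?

No

DFS with white/gray/black marking, starting from Lodi:
Lodi gray
  Jade gray
  Jade black
  Mesa gray
    Mesa→Jade: Jade black — skip
    Napa gray
      Napa→Jade: Jade black — skip
    Napa black
  Mesa black
Lodi black
Kent gray
  Hilo gray
    Hilo→Lodi: Lodi black — skip
    Hilo→Jade: Jade black — skip
  Hilo black
  Kent→Napa: Napa black — skip
Kent black
Galt gray
  Fargo gray
    Fargo→Mesa: Mesa black — skip
    Ashby gray
      Ashby→Napa: Napa black — skip
      Ashby→Mesa: Mesa black — skip
      Ashby→Jade: Jade black — skip
    Ashby black
  Fargo black
  Elko gray
    Elko→Mesa: Mesa black — skip
    Elko→Hilo: Hilo black — skip
    Elko→Ashby: Ashby black — skip
    Elko→Jade: Jade black — skip
  Elko black
  Galt→Kent: Kent black — skip
  Galt→Lodi: Lodi black — skip
Galt black
Every edge goes to a white or black vertex — no back edge, so the graph is acyclic.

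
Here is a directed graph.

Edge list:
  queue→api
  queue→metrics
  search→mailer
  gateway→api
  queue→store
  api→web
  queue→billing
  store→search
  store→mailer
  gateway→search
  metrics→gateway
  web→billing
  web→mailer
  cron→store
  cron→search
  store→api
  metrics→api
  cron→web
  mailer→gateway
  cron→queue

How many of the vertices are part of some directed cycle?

5

A vertex is on a directed cycle iff it belongs to a strongly connected component of size ≥ 2 (or has a self-loop).
The vertices on cycles are {api, web, mailer, search, gateway} — 5 in total.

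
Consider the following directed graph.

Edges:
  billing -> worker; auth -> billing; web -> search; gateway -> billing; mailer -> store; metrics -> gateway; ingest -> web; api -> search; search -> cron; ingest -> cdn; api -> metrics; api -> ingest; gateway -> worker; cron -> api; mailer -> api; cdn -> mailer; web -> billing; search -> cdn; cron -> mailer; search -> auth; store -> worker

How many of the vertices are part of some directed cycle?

7

A vertex is on a directed cycle iff it belongs to a strongly connected component of size ≥ 2 (or has a self-loop).
The vertices on cycles are {api, cdn, web, cron, ingest, mailer, search} — 7 in total.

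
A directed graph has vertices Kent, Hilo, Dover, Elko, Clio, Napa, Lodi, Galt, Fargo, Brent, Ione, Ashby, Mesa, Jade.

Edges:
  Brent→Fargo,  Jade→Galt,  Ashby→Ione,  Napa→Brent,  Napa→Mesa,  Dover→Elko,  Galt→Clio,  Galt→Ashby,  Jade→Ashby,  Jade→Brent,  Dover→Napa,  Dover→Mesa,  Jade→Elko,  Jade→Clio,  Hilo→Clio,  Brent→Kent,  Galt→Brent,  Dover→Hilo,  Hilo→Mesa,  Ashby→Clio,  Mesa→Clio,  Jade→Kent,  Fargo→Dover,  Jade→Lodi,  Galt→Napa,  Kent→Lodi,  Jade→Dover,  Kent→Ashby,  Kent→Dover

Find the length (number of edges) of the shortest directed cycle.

For each vertex v, BFS finds the shortest path from v back to v.
The shortest such closed walk is Kent → Dover → Napa → Brent → Kent, length 4.

4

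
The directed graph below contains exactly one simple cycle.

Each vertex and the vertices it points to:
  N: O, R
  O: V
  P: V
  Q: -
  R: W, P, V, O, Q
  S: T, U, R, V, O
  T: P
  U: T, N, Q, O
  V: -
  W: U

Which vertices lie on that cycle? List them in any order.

N, R, U, W

DFS with gray/black marking from U:
U gray
  T gray
    P gray
      V gray
      V black
    P black
  T black
  N gray
    O gray
      O→V: V black — skip
    O black
    R gray
      W gray
        W→U: U is gray → back edge
Back edge closes the cycle U → N → R → W → U; its vertices are {N, R, U, W}.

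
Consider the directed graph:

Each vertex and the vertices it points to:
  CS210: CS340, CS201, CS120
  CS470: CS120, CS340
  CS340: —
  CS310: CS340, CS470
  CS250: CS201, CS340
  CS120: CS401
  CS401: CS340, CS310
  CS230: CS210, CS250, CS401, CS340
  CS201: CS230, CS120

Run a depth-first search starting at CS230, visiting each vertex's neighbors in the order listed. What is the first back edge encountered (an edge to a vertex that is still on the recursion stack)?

DFS from CS230 (visiting each vertex's neighbors in the order listed); mark gray on enter, black on exit:
CS230 gray
  CS210 gray
    CS340 gray
    CS340 black
    CS201 gray
      CS201→CS230: CS230 is gray → back edge
First back edge: CS201 → CS230.

CS201->CS230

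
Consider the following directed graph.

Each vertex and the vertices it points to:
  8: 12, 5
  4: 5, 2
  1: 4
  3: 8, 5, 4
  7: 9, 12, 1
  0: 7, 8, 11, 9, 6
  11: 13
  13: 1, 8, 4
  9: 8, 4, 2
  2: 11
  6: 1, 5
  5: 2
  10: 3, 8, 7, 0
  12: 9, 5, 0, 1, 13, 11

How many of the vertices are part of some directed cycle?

A vertex is on a directed cycle iff it belongs to a strongly connected component of size ≥ 2 (or has a self-loop).
The vertices on cycles are {0, 1, 2, 4, 5, 6, 7, 8, 9, 11, 12, 13} — 12 in total.

12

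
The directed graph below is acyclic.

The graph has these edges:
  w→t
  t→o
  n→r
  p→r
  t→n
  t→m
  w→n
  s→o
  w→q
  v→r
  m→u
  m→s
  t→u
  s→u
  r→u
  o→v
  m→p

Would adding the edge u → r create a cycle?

Adding u→r creates a cycle iff r can already reach u.
Path from r: r → u.
So r → … → u → r is a cycle.

Yes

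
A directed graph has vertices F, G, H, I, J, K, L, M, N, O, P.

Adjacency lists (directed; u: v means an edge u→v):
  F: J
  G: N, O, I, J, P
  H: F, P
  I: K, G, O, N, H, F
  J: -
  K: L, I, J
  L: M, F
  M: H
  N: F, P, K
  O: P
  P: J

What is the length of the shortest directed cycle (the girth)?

2

For each vertex v, BFS finds the shortest path from v back to v.
The shortest such closed walk is K → I → K, length 2.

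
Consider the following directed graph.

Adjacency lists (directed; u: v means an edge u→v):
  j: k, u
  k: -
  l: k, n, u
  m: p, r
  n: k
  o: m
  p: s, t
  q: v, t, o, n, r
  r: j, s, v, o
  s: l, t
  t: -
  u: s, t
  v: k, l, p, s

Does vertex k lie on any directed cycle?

No

k lies on a cycle iff there is a path from k back to itself.
Exploring from k, it never reaches itself; equivalently, its strongly connected component is a singleton.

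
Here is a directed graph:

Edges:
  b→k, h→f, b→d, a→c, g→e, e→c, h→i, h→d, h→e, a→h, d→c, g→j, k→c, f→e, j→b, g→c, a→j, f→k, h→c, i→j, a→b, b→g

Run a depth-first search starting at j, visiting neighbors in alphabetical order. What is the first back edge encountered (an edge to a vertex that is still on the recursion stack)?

DFS from j (visiting neighbors in alphabetical order); mark gray on enter, black on exit:
j gray
  b gray
    d gray
      c gray
      c black
    d black
    g gray
      g→c: c black — skip
      e gray
        e→c: c black — skip
      e black
      g→j: j is gray → back edge
First back edge: g → j.

g->j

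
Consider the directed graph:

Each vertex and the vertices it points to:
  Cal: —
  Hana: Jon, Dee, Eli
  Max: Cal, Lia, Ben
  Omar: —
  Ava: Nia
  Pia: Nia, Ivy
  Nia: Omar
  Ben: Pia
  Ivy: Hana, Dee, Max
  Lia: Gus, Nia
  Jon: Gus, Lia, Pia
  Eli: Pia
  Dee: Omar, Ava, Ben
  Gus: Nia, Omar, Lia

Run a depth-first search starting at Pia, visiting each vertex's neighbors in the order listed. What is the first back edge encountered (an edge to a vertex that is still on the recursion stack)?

DFS from Pia (visiting each vertex's neighbors in the order listed); mark gray on enter, black on exit:
Pia gray
  Nia gray
    Omar gray
    Omar black
  Nia black
  Ivy gray
    Hana gray
      Jon gray
        Gus gray
          Gus→Nia: Nia black — skip
          Gus→Omar: Omar black — skip
          Lia gray
            Lia→Gus: Gus is gray → back edge
First back edge: Lia → Gus.

Lia->Gus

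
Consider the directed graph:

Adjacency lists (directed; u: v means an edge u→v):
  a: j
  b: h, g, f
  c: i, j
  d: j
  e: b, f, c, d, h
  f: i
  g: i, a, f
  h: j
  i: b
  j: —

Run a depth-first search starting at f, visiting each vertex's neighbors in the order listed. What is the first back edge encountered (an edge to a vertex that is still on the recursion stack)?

g→i

DFS from f (visiting each vertex's neighbors in the order listed); mark gray on enter, black on exit:
f gray
  i gray
    b gray
      h gray
        j gray
        j black
      h black
      g gray
        g→i: i is gray → back edge
First back edge: g → i.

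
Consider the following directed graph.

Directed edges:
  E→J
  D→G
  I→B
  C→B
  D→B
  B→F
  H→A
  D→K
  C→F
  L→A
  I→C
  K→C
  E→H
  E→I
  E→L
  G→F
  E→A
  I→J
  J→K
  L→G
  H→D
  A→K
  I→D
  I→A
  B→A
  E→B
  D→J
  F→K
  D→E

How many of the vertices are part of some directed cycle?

A vertex is on a directed cycle iff it belongs to a strongly connected component of size ≥ 2 (or has a self-loop).
The vertices on cycles are {A, B, C, D, E, F, H, I, K} — 9 in total.

9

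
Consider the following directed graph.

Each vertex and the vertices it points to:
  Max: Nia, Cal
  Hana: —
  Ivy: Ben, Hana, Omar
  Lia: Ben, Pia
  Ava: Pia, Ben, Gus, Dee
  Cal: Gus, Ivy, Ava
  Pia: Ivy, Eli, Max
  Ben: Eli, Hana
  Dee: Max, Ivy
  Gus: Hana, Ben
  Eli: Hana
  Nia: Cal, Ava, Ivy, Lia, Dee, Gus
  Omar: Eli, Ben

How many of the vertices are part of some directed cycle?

A vertex is on a directed cycle iff it belongs to a strongly connected component of size ≥ 2 (or has a self-loop).
The vertices on cycles are {Ava, Cal, Dee, Lia, Max, Nia, Pia} — 7 in total.

7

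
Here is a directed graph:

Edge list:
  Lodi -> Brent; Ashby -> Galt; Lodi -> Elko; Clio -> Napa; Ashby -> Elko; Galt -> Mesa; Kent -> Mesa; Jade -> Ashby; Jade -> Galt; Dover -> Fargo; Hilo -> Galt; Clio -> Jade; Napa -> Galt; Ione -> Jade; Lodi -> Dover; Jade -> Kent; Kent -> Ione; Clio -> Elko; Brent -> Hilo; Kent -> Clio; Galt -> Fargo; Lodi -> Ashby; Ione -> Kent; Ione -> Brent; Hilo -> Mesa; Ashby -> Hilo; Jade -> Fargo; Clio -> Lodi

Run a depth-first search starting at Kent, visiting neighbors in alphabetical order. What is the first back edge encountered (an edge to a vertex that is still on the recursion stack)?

DFS from Kent (visiting neighbors in alphabetical order); mark gray on enter, black on exit:
Kent gray
  Clio gray
    Elko gray
    Elko black
    Jade gray
      Ashby gray
        Ashby→Elko: Elko black — skip
        Galt gray
          Fargo gray
          Fargo black
          Mesa gray
          Mesa black
        Galt black
        Hilo gray
          Hilo→Galt: Galt black — skip
          Hilo→Mesa: Mesa black — skip
        Hilo black
      Ashby black
      Jade→Fargo: Fargo black — skip
      Jade→Galt: Galt black — skip
      Jade→Kent: Kent is gray → back edge
First back edge: Jade → Kent.

Jade->Kent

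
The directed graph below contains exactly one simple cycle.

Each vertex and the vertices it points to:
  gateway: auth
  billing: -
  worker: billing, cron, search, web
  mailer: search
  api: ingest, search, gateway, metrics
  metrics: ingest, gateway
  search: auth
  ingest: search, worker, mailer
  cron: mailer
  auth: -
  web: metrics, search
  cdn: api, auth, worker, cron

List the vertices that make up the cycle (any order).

web, ingest, worker, metrics

DFS with gray/black marking from worker:
worker gray
  billing gray
  billing black
  cron gray
    mailer gray
      search gray
        auth gray
        auth black
      search black
    mailer black
  cron black
  worker→search: search black — skip
  web gray
    metrics gray
      ingest gray
        ingest→search: search black — skip
        ingest→worker: worker is gray → back edge
Back edge closes the cycle worker → web → metrics → ingest → worker; its vertices are {web, ingest, worker, metrics}.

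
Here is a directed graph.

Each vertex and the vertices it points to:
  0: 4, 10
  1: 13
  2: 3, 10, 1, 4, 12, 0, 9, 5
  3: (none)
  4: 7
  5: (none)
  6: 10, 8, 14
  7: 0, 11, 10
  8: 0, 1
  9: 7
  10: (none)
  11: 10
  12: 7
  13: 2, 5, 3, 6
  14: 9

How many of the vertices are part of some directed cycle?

A vertex is on a directed cycle iff it belongs to a strongly connected component of size ≥ 2 (or has a self-loop).
The vertices on cycles are {0, 1, 2, 4, 6, 7, 8, 13} — 8 in total.

8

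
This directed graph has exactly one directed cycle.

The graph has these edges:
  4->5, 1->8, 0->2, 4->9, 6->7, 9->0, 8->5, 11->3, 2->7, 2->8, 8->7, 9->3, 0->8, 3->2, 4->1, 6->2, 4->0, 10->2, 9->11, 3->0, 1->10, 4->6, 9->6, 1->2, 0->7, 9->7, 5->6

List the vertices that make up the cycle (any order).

2, 5, 6, 8

DFS with gray/black marking from 5:
5 gray
  6 gray
    7 gray
    7 black
    2 gray
      2→7: 7 black — skip
      8 gray
        8→7: 7 black — skip
        8→5: 5 is gray → back edge
Back edge closes the cycle 5 → 6 → 2 → 8 → 5; its vertices are {2, 5, 6, 8}.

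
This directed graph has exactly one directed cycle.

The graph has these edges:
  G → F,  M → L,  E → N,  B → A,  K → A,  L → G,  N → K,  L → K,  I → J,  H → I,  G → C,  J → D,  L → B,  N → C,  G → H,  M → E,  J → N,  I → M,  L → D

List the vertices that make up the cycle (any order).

G, H, I, L, M

DFS with gray/black marking from G:
G gray
  F gray
  F black
  H gray
    I gray
      M gray
        E gray
          N gray
            K gray
              A gray
              A black
            K black
            C gray
            C black
          N black
        E black
        L gray
          L→G: G is gray → back edge
Back edge closes the cycle G → H → I → M → L → G; its vertices are {G, H, I, L, M}.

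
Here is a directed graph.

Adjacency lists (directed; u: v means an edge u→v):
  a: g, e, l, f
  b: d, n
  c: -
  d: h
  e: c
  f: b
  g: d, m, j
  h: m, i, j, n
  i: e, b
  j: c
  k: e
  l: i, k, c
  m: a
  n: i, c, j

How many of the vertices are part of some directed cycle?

A vertex is on a directed cycle iff it belongs to a strongly connected component of size ≥ 2 (or has a self-loop).
The vertices on cycles are {a, b, d, f, g, h, i, l, m, n} — 10 in total.

10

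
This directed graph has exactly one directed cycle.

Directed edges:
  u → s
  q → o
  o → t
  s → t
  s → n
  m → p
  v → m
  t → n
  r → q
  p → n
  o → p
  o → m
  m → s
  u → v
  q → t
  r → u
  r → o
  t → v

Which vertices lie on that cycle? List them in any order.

DFS with gray/black marking from v:
v gray
  m gray
    s gray
      n gray
      n black
      t gray
        t→v: v is gray → back edge
Back edge closes the cycle v → m → s → t → v; its vertices are {m, s, t, v}.

m, s, t, v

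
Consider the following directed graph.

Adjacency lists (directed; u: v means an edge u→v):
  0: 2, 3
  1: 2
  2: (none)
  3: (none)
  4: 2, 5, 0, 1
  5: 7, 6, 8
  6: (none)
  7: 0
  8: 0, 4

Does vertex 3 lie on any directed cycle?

3 lies on a cycle iff there is a path from 3 back to itself.
Exploring from 3, it never reaches itself; equivalently, its strongly connected component is a singleton.

No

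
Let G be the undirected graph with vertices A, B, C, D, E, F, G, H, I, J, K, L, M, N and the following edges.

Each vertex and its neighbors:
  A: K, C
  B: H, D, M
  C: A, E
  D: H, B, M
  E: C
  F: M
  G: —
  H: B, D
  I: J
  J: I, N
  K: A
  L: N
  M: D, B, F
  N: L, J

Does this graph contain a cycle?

Yes

DFS, tracking each vertex's parent; an edge to a visited non-parent vertex closes a cycle.
Start from B:
visit B (parent –)
  visit H (parent B)
    H–B: parent, skip
    visit D (parent H)
      D–H: parent, skip
      D–B: B visited and ≠ parent → cycle
Cycle: B – H – D – B.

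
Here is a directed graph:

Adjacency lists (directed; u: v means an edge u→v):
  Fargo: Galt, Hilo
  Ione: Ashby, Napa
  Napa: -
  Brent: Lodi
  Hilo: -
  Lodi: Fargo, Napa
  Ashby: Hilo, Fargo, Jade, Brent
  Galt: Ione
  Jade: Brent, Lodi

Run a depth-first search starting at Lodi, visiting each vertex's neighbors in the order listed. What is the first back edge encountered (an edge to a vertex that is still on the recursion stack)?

DFS from Lodi (visiting each vertex's neighbors in the order listed); mark gray on enter, black on exit:
Lodi gray
  Fargo gray
    Galt gray
      Ione gray
        Ashby gray
          Hilo gray
          Hilo black
          Ashby→Fargo: Fargo is gray → back edge
First back edge: Ashby → Fargo.

Ashby->Fargo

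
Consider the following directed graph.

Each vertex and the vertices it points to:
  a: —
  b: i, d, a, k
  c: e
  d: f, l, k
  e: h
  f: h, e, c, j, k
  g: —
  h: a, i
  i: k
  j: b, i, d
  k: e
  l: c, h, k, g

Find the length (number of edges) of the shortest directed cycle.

3

For each vertex v, BFS finds the shortest path from v back to v.
The shortest such closed walk is d → f → j → d, length 3.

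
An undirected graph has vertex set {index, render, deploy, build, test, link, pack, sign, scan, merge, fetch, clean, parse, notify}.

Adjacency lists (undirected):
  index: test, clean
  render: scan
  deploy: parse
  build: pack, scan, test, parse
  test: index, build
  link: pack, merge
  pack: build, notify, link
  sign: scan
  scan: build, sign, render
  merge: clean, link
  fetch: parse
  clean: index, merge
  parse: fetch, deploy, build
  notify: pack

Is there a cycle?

DFS, tracking each vertex's parent; an edge to a visited non-parent vertex closes a cycle.
Start from index:
visit index (parent –)
  visit test (parent index)
    test–index: parent, skip
    visit build (parent test)
      visit pack (parent build)
        pack–build: parent, skip
        visit notify (parent pack)
          notify–pack: parent, skip
        visit link (parent pack)
          link–pack: parent, skip
          visit merge (parent link)
            visit clean (parent merge)
              clean–index: index visited and ≠ parent → cycle
Cycle: index – test – build – pack – link – merge – clean – index.

Yes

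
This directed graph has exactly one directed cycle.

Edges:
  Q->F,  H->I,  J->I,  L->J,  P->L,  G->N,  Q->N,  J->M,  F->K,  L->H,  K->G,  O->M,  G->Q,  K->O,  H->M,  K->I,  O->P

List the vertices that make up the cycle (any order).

F, G, K, Q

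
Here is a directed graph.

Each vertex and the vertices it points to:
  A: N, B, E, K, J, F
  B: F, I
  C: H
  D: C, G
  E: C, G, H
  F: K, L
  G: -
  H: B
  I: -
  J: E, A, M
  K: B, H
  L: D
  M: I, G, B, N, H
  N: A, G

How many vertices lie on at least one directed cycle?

11

A vertex is on a directed cycle iff it belongs to a strongly connected component of size ≥ 2 (or has a self-loop).
The vertices on cycles are {A, B, C, D, F, H, J, K, L, M, N} — 11 in total.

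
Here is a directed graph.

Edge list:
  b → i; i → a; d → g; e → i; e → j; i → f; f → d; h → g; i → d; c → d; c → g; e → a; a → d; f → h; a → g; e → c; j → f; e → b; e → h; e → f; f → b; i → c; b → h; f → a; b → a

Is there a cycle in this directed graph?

Yes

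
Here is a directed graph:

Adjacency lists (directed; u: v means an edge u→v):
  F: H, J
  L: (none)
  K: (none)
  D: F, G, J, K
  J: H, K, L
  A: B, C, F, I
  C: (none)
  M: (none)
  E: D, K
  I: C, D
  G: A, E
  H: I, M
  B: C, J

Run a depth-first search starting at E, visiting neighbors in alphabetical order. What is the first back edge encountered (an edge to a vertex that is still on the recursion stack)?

I->D

DFS from E (visiting neighbors in alphabetical order); mark gray on enter, black on exit:
E gray
  D gray
    F gray
      H gray
        I gray
          C gray
          C black
          I→D: D is gray → back edge
First back edge: I → D.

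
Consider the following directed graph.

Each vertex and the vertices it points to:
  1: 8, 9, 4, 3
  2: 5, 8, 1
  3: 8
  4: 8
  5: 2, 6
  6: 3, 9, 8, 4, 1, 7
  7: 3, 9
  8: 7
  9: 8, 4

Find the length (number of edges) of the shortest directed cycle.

For each vertex v, BFS finds the shortest path from v back to v.
The shortest such closed walk is 2 → 5 → 2, length 2.

2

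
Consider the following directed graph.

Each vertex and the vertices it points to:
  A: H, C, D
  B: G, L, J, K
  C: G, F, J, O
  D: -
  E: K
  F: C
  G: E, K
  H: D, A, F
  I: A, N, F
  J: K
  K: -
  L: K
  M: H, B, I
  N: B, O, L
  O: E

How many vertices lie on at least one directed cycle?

4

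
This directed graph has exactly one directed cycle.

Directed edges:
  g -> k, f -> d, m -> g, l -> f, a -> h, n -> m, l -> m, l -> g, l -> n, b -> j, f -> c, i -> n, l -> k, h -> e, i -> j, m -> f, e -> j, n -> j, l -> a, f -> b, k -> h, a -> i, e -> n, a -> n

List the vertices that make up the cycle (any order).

DFS with gray/black marking from m:
m gray
  g gray
    k gray
      h gray
        e gray
          j gray
          j black
          n gray
            n→m: m is gray → back edge
Back edge closes the cycle m → g → k → h → e → n → m; its vertices are {e, g, h, k, m, n}.

e, g, h, k, m, n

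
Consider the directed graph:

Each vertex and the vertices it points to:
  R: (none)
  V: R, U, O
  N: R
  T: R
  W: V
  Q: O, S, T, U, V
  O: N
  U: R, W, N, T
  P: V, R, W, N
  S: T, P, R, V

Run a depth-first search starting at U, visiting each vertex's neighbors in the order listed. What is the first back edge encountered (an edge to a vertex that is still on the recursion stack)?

DFS from U (visiting each vertex's neighbors in the order listed); mark gray on enter, black on exit:
U gray
  R gray
  R black
  W gray
    V gray
      V→R: R black — skip
      V→U: U is gray → back edge
First back edge: V → U.

V→U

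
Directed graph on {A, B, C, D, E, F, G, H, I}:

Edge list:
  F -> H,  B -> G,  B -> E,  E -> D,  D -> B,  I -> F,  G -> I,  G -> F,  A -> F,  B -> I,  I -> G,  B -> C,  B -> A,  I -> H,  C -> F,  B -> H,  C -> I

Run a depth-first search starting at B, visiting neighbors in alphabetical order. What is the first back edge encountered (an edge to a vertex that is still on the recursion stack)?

G→I

DFS from B (visiting neighbors in alphabetical order); mark gray on enter, black on exit:
B gray
  A gray
    F gray
      H gray
      H black
    F black
  A black
  C gray
    C→F: F black — skip
    I gray
      I→F: F black — skip
      G gray
        G→F: F black — skip
        G→I: I is gray → back edge
First back edge: G → I.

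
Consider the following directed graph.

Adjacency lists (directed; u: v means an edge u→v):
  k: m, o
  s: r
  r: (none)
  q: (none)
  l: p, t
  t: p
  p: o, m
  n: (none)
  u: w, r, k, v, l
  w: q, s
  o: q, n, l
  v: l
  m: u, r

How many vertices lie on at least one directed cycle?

8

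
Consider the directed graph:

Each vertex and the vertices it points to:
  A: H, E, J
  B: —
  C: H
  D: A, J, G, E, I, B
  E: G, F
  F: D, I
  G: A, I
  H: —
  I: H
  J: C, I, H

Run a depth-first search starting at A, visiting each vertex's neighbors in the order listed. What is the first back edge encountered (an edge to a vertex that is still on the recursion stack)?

DFS from A (visiting each vertex's neighbors in the order listed); mark gray on enter, black on exit:
A gray
  H gray
  H black
  E gray
    G gray
      G→A: A is gray → back edge
First back edge: G → A.

G->A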